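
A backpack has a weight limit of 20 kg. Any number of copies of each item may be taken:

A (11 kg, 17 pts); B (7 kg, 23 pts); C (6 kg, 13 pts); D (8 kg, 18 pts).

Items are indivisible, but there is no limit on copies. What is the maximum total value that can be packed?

Best value-per-unit is B at 23/7; filling with it alone gives 2×23 = 46.
Optimal mix: 2×B + 1×C → weight 20, value 59.

59 pts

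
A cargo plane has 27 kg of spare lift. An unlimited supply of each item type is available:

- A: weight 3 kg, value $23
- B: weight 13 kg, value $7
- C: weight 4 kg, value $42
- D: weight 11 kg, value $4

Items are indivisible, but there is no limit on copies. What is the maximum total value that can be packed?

$275

Best value-per-unit is C at 42/4; filling with it alone gives 6×42 = 252.
Optimal mix: 1×A + 6×C → weight 27, value 275.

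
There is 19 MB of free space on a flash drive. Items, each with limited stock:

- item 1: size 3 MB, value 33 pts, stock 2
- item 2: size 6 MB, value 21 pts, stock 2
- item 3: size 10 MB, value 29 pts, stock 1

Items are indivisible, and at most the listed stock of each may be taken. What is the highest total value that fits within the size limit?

Best selections within size 19 and stock limits:
- 2×item 1 + 2×item 2: size 18, value 108
- 2×item 1 + 1×item 3: size 16, value 95
- 2×item 1 + 1×item 2: size 12, value 87
Best: 108 pts.

108 pts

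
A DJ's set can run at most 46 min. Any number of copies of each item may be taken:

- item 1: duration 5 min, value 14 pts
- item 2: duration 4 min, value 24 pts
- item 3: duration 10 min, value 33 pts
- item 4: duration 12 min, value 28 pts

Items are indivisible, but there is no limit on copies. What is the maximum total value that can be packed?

Best value-per-unit is item 2 at 24/4, and filling with it alone uses duration 11×4=44. No mix of the others beats 11×24 = 264.

264 pts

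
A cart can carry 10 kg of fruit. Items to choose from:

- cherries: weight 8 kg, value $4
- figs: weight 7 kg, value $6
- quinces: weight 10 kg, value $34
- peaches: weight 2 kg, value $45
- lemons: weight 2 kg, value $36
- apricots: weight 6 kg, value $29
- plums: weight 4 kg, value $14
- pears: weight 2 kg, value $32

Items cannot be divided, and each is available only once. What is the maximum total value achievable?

Check high-value combinations within 10 kg:
- peaches+lemons+plums+pears: weight 2+2+4+2=10, value 45+36+14+32=127
- peaches+lemons+pears: weight 2+2+2=6, value 45+36+32=113
- peaches+lemons+apricots: weight 2+2+6=10, value 45+36+29=110
Best: $127.

$127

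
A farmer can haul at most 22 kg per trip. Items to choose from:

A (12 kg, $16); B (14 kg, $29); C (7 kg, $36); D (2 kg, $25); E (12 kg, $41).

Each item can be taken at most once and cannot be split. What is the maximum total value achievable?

$102

Check high-value combinations within 22 kg:
- C+D+E: weight 7+2+12=21, value 36+25+41=102
- C+E: weight 7+12=19, value 36+41=77
- A+C+D: weight 12+7+2=21, value 16+36+25=77
- D+E: weight 2+12=14, value 25+41=66
- B+C: weight 14+7=21, value 29+36=65
Best: $102.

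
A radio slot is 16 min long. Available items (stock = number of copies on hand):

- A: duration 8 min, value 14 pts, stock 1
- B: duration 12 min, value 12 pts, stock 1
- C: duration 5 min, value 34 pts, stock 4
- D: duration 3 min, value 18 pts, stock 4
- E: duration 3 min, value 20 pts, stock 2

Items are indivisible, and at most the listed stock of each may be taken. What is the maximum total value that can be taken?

108 pts

Top feasible selections:
- 2×C + 2×E: duration 16, value 108
- 2×C + 1×D + 1×E: duration 16, value 106
- 2×C + 2×D: duration 16, value 104
Best: 108 pts.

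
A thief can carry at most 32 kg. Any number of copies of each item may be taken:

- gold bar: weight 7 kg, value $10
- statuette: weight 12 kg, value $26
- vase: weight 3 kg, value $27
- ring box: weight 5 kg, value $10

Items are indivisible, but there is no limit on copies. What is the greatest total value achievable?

$270

Best value-per-unit is vase at 27/3, and filling with it alone uses weight 10×3=30. No mix of the others beats 10×27 = 270.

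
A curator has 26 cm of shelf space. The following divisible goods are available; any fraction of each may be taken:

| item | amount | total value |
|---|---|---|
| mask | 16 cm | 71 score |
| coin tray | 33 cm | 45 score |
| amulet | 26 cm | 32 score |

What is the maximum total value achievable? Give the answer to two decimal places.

84.64

Take in order of value per unit:
- mask (71/16 per unit): all 16 → value 71, running total 71.00
- coin tray (45/33 per unit): 10 of 33 → value 10×45/33 = 13.6364, running total 84.64
Total 84.64.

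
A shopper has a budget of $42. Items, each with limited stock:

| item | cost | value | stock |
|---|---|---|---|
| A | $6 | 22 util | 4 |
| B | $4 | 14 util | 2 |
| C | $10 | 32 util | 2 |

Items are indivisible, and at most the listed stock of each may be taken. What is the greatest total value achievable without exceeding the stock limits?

Best selections within cost 42 and stock limits:
- 4×A + 2×B + 1×C: cost 42, value 148
- 3×A + 1×B + 2×C: cost 42, value 144
- 2×A + 2×B + 2×C: cost 40, value 136
Best: 148 util.

148 util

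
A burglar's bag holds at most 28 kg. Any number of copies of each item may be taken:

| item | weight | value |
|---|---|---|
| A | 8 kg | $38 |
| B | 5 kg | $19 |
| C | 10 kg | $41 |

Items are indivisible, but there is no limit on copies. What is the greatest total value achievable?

Best value-per-unit is A at 38/8; filling with it alone gives 3×38 = 114.
Optimal mix: 1×A + 2×C → weight 28, value 120.

$120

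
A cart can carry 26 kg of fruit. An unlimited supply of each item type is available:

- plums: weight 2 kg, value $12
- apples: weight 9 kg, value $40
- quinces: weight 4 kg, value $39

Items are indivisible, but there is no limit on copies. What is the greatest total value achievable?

Best value-per-unit is quinces at 39/4; filling with it alone gives 6×39 = 234.
Optimal mix: 1×plums + 6×quinces → weight 26, value 246.

$246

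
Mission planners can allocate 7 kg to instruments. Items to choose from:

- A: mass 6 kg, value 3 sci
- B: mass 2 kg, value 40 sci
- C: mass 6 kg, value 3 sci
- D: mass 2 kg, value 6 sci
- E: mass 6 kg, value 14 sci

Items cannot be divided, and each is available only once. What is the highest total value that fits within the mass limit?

46 sci

Check high-value combinations within 7 kg:
- B+D: mass 2+2=4, value 40+6=46
- B: mass 2, value 40
- E: mass 6, value 14
- D: mass 2, value 6
Best: 46 sci.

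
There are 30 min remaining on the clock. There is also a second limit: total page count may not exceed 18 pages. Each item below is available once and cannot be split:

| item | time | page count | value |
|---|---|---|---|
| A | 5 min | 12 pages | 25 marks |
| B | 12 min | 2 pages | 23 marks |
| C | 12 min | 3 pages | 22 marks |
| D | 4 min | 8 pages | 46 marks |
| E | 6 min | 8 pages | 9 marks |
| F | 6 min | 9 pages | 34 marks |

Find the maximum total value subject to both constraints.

Feasible sets respecting both limits:
- B+C+D: time 28, page count 13, value 91
- D+F: time 10, page count 17, value 80
- B+C+F: time 30, page count 14, value 79
- B+D+E: time 22, page count 18, value 78
Best: 91 marks.

91 marks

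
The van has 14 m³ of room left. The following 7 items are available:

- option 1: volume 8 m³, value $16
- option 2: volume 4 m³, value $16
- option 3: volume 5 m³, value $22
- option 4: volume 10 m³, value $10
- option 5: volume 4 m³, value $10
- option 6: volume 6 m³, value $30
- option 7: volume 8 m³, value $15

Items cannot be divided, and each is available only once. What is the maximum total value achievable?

Check high-value combinations within 14 m³:
- option 2+option 5+option 6: volume 4+4+6=14, value 16+10+30=56
- option 3+option 6: volume 5+6=11, value 22+30=52
- option 2+option 3+option 5: volume 4+5+4=13, value 16+22+10=48
Best: $56.

$56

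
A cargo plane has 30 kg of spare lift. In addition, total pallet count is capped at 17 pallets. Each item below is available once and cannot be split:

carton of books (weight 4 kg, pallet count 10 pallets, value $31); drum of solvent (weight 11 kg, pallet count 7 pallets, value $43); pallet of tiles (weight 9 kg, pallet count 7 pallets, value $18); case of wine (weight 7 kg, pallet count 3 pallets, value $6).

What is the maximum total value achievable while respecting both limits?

Feasible sets respecting both limits:
- carton of books+drum of solvent: weight 15, pallet count 17, value 74
- drum of solvent+pallet of tiles+case of wine: weight 27, pallet count 17, value 67
- drum of solvent+pallet of tiles: weight 20, pallet count 14, value 61
- carton of books+pallet of tiles: weight 13, pallet count 17, value 49
Best: $74.

$74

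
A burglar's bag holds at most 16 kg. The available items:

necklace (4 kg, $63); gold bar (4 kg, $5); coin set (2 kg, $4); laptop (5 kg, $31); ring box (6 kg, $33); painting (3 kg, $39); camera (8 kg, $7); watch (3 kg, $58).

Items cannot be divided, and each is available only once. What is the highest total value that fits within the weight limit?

$193

This is a 0/1 knapsack; check combinations near the capacity.
- necklace+ring box+painting+watch: weight 4+6+3+3=16, value 63+33+39+58=193
- necklace+laptop+painting+watch: weight 4+5+3+3=15, value 63+31+39+58=191
- necklace+gold bar+coin set+painting+watch: weight 4+4+2+3+3=16, value 63+5+4+39+58=169
Best: $193.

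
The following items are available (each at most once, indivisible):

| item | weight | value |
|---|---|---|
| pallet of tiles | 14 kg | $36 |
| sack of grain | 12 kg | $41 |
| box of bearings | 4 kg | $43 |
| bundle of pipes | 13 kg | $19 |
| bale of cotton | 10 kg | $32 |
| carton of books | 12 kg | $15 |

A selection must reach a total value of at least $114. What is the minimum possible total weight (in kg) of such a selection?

26

Subsets with value ≥ 114, sorted by total weight:
- sack of grain+box of bearings+bale of cotton: weight 26, value 116
- pallet of tiles+sack of grain+box of bearings: weight 30, value 120
- sack of grain+box of bearings+bale of cotton+carton of books: weight 38, value 131
- sack of grain+box of bearings+bundle of pipes+bale of cotton: weight 39, value 135
Minimum weight: 26 kg.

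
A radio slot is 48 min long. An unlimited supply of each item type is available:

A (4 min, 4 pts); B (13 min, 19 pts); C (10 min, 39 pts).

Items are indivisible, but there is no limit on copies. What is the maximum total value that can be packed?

Best value-per-unit is C at 39/10; filling with it alone gives 4×39 = 156.
Optimal mix: 2×A + 4×C → duration 48, value 164.

164 pts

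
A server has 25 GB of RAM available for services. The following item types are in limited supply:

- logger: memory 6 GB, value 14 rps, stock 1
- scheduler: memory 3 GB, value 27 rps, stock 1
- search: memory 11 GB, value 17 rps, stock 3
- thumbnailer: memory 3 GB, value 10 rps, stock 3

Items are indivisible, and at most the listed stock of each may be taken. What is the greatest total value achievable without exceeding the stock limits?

74 rps

Best selections within memory 25 and stock limits:
- 1×scheduler + 1×search + 3×thumbnailer: memory 23, value 74
- 1×logger + 1×scheduler + 3×thumbnailer: memory 18, value 71
Best: 74 rps.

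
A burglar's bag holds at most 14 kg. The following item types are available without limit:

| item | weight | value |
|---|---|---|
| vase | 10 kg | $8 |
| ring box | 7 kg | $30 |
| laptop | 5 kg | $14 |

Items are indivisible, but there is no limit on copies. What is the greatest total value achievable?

$60

Best value-per-unit is ring box at 30/7, and filling with it alone uses weight 2×7=14. No mix of the others beats 2×30 = 60.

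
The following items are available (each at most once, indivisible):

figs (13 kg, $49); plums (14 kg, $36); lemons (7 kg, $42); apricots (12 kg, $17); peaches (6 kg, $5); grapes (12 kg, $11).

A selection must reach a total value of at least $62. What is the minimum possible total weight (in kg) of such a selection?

Subsets with value ≥ 62, sorted by total weight:
- figs+lemons: weight 20, value 91
- plums+lemons: weight 21, value 78
Minimum weight: 20 kg.

20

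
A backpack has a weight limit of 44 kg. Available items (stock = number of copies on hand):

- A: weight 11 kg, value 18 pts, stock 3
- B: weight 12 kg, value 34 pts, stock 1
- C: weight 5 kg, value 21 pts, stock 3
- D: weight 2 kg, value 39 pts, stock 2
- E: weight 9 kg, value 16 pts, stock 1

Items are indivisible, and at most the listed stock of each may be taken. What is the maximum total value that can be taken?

Top feasible selections:
- 1×A + 1×B + 3×C + 2×D: weight 42, value 193
- 1×B + 3×C + 2×D + 1×E: weight 40, value 191
- 2×A + 3×C + 2×D: weight 41, value 177
Best: 193 pts.

193 pts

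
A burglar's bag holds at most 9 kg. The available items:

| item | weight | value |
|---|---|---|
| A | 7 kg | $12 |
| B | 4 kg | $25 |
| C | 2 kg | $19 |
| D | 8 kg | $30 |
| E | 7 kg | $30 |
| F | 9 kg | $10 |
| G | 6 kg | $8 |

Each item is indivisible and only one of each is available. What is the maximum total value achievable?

$49

Check high-value combinations within 9 kg:
- C+E: weight 2+7=9, value 19+30=49
- B+C: weight 4+2=6, value 25+19=44
- A+C: weight 7+2=9, value 12+19=31
- E: weight 7, value 30
- D: weight 8, value 30
Best: $49.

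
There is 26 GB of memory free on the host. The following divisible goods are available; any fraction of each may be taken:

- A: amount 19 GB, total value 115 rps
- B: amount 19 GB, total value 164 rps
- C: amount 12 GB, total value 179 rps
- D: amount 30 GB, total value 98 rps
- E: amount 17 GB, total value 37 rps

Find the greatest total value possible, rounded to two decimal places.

Take in order of value per unit:
- C (179/12 per unit): all 12 → value 179, running total 179.00
- B (164/19 per unit): 14 of 19 → value 14×164/19 = 120.8421, running total 299.84
Total 299.84.

299.84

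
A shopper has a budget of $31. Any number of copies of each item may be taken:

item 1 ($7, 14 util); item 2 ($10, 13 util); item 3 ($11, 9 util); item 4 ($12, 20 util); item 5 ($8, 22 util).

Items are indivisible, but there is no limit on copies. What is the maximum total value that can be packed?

Best value-per-unit is item 5 at 22/8; filling with it alone gives 3×22 = 66.
Optimal mix: 1×item 1 + 3×item 5 → cost 31, value 80.

80 util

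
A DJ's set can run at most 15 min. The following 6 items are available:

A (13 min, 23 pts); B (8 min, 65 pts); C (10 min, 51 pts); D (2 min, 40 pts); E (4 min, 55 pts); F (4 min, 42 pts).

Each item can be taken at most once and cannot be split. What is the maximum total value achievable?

160 pts

Check high-value combinations within 15 min:
- B+D+E: duration 8+2+4=14, value 65+40+55=160
- B+D+F: duration 8+2+4=14, value 65+40+42=147
- D+E+F: duration 2+4+4=10, value 40+55+42=137
Best: 160 pts.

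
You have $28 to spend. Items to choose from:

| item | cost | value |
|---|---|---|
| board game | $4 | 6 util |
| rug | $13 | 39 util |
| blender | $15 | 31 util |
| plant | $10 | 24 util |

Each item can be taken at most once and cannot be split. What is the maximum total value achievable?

Check high-value combinations within $28:
- rug+blender: cost 13+15=28, value 39+31=70
- board game+rug+plant: cost 4+13+10=27, value 6+39+24=69
- rug+plant: cost 13+10=23, value 39+24=63
- blender+plant: cost 15+10=25, value 31+24=55
Best: 70 util.

70 util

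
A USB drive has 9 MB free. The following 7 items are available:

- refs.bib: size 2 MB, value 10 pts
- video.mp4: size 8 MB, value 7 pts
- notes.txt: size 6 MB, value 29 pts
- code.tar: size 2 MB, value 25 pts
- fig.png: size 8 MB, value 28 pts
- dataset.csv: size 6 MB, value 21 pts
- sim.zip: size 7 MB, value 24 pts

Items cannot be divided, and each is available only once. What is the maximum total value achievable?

This is a 0/1 knapsack; check combinations near the capacity.
- notes.txt+code.tar: size 6+2=8, value 29+25=54
- code.tar+sim.zip: size 2+7=9, value 25+24=49
- code.tar+dataset.csv: size 2+6=8, value 25+21=46
- refs.bib+notes.txt: size 2+6=8, value 10+29=39
- refs.bib+code.tar: size 2+2=4, value 10+25=35
Best: 54 pts.

54 pts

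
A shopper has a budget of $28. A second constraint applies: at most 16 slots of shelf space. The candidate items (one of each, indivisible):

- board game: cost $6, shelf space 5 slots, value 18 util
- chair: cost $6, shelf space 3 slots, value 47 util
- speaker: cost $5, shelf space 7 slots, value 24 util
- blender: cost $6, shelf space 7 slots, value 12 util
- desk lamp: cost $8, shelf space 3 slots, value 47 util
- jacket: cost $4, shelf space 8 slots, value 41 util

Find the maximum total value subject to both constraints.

Feasible sets respecting both limits:
- chair+desk lamp+jacket: cost 18, shelf space 14, value 135
- chair+speaker+desk lamp: cost 19, shelf space 13, value 118
- board game+chair+desk lamp: cost 20, shelf space 11, value 112
Best: 135 util.

135 util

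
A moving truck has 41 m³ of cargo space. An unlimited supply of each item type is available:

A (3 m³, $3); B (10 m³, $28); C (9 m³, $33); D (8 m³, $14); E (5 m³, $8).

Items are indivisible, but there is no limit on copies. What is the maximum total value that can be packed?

$140

Best value-per-unit is C at 33/9; filling with it alone gives 4×33 = 132.
Optimal mix: 4×C + 1×E → volume 41, value 140.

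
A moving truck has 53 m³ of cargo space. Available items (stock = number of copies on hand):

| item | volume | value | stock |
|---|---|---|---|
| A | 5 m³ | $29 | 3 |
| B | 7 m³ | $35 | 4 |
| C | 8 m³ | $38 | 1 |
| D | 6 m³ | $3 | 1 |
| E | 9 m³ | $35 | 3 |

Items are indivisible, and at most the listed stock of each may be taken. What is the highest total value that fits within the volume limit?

$265

Best selections within volume 53 and stock limits:
- 3×A + 4×B + 1×C: volume 51, value 265
- 3×A + 3×B + 1×C + 1×E: volume 53, value 265
- 3×A + 4×B + 1×E: volume 52, value 262
Best: $265.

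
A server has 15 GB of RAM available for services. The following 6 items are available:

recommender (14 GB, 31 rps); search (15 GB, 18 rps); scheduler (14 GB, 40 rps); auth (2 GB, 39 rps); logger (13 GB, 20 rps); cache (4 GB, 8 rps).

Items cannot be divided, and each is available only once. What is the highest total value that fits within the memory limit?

59 rps

Check high-value combinations within 15 GB:
- auth+logger: memory 2+13=15, value 39+20=59
- auth+cache: memory 2+4=6, value 39+8=47
- scheduler: memory 14, value 40
- auth: memory 2, value 39
Best: 59 rps.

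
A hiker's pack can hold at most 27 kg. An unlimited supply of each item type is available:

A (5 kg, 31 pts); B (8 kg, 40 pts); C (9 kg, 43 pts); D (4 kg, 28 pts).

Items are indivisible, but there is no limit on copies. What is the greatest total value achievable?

Best value-per-unit is D at 28/4; filling with it alone gives 6×28 = 168.
Optimal mix: 3×A + 3×D → weight 27, value 177.

177 pts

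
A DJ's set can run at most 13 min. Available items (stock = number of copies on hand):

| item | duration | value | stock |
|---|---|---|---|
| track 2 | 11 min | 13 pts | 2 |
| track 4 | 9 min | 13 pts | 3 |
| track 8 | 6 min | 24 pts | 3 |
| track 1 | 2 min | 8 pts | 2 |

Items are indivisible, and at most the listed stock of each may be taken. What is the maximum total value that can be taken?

Top feasible selections:
- 2×track 8: duration 12, value 48
- 1×track 8 + 2×track 1: duration 10, value 40
Best: 48 pts.

48 pts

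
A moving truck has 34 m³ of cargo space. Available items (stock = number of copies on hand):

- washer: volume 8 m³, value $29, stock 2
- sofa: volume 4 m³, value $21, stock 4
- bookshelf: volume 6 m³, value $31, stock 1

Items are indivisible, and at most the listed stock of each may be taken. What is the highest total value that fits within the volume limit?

$152

Best selections within volume 34 and stock limits:
- 2×washer + 3×sofa + 1×bookshelf: volume 34, value 152
- 1×washer + 4×sofa + 1×bookshelf: volume 30, value 144
- 2×washer + 4×sofa: volume 32, value 142
Best: $152.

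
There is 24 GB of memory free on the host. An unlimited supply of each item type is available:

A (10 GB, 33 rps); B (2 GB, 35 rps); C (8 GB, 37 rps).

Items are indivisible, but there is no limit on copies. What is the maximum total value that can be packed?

Best value-per-unit is B at 35/2, and filling with it alone uses memory 12×2=24. No mix of the others beats 12×35 = 420.

420 rps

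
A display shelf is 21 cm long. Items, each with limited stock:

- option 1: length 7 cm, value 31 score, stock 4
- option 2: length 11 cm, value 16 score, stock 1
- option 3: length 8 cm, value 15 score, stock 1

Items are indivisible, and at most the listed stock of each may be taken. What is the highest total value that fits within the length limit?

Best selections within length 21 and stock limits:
- 3×option 1: length 21, value 93
- 2×option 1: length 14, value 62
- 1×option 1 + 1×option 2: length 18, value 47
- 1×option 1 + 1×option 3: length 15, value 46
Best: 93 score.

93 score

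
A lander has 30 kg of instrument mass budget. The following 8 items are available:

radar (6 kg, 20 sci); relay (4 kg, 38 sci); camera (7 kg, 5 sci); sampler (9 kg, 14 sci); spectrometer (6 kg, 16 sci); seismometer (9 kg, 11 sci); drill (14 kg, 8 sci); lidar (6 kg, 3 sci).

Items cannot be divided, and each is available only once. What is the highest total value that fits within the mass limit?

88 sci

This is a 0/1 knapsack; check combinations near the capacity.
- radar+relay+sampler+spectrometer: mass 6+4+9+6=25, value 20+38+14+16=88
- radar+relay+spectrometer+seismometer: mass 6+4+6+9=25, value 20+38+16+11=85
- radar+relay+sampler+seismometer: mass 6+4+9+9=28, value 20+38+14+11=83
- radar+relay+camera+spectrometer+lidar: mass 6+4+7+6+6=29, value 20+38+5+16+3=82
Best: 88 sci.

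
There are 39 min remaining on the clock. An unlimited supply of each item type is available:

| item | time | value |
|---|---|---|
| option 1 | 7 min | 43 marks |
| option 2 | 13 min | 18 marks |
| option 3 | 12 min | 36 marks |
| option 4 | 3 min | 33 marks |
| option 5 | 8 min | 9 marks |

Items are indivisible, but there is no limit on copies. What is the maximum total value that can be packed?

429 marks

Best value-per-unit is option 4 at 33/3, and filling with it alone uses time 13×3=39. No mix of the others beats 13×33 = 429.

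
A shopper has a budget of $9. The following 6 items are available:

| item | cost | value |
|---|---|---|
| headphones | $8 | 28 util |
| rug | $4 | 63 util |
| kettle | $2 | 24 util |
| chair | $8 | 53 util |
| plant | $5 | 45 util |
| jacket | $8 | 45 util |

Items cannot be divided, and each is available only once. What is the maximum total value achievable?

108 util

Check high-value combinations within $9:
- rug+plant: cost 4+5=9, value 63+45=108
- rug+kettle: cost 4+2=6, value 63+24=87
- kettle+plant: cost 2+5=7, value 24+45=69
- rug: cost 4, value 63
- chair: cost 8, value 53
Best: 108 util.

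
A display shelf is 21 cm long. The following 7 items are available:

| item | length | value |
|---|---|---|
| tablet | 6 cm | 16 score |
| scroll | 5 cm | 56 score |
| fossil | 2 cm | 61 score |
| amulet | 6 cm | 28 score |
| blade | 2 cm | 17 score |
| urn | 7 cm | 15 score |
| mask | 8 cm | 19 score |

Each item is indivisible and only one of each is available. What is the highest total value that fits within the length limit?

178 score

Check high-value combinations within 21 cm:
- tablet+scroll+fossil+amulet+blade: length 6+5+2+6+2=21, value 16+56+61+28+17=178
- scroll+fossil+amulet+mask: length 5+2+6+8=21, value 56+61+28+19=164
- scroll+fossil+amulet+blade: length 5+2+6+2=15, value 56+61+28+17=162
- tablet+scroll+fossil+amulet: length 6+5+2+6=19, value 16+56+61+28=161
Best: 178 score.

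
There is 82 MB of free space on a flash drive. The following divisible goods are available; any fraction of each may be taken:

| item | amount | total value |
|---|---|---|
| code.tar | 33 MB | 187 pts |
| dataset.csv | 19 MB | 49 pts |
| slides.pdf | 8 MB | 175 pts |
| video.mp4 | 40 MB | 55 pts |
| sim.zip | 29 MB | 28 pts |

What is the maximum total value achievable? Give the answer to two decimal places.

441.25

Take in order of value per unit:
- slides.pdf (175/8 per unit): all 8 → value 175, running total 175.00
- code.tar (187/33 per unit): all 33 → value 187, running total 362.00
- dataset.csv (49/19 per unit): all 19 → value 49, running total 411.00
- video.mp4 (55/40 per unit): 22 of 40 → value 22×55/40 = 30.2500, running total 441.25
Total 441.25.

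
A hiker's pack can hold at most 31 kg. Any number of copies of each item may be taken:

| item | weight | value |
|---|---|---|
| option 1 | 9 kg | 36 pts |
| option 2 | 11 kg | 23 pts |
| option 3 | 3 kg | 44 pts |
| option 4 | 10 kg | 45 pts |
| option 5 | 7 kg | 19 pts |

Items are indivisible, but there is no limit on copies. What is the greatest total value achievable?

Best value-per-unit is option 3 at 44/3, and filling with it alone uses weight 10×3=30. No mix of the others beats 10×44 = 440.

440 pts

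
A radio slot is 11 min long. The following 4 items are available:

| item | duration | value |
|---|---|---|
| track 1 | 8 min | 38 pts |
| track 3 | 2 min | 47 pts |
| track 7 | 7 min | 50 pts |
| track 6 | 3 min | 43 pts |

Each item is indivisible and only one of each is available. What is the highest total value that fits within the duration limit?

Check high-value combinations within 11 min:
- track 3+track 7: duration 2+7=9, value 47+50=97
- track 7+track 6: duration 7+3=10, value 50+43=93
- track 3+track 6: duration 2+3=5, value 47+43=90
Best: 97 pts.

97 pts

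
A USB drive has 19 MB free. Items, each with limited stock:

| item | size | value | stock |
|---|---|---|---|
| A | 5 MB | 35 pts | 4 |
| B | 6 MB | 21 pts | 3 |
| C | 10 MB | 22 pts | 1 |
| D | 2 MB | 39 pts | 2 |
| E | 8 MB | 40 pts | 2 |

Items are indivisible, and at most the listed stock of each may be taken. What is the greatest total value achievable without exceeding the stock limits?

Best selections within size 19 and stock limits:
- 3×A + 2×D: size 19, value 183
- 1×A + 2×D + 1×E: size 17, value 153
Best: 183 pts.

183 pts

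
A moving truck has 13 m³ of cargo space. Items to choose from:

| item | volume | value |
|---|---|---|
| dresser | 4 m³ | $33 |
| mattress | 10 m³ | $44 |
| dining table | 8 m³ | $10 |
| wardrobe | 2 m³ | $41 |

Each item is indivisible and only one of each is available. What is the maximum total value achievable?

Check high-value combinations within 13 m³:
- mattress+wardrobe: volume 10+2=12, value 44+41=85
- dresser+wardrobe: volume 4+2=6, value 33+41=74
- dining table+wardrobe: volume 8+2=10, value 10+41=51
- mattress: volume 10, value 44
- dresser+dining table: volume 4+8=12, value 33+10=43
Best: $85.

$85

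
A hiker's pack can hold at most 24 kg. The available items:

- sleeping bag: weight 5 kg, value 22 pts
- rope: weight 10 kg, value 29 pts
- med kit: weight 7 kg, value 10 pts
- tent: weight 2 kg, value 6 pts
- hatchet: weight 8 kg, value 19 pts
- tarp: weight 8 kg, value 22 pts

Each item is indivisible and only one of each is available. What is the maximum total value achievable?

Check high-value combinations within 24 kg:
- sleeping bag+rope+tarp: weight 5+10+8=23, value 22+29+22=73
- sleeping bag+rope+hatchet: weight 5+10+8=23, value 22+29+19=70
- sleeping bag+tent+hatchet+tarp: weight 5+2+8+8=23, value 22+6+19+22=69
Best: 73 pts.

73 pts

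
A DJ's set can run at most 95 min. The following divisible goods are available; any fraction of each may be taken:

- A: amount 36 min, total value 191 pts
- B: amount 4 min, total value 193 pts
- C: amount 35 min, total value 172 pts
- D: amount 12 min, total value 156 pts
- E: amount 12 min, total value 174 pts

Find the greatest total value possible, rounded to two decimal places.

Take in order of value per unit:
- B (193/4 per unit): all 4 → value 193, running total 193.00
- E (174/12 per unit): all 12 → value 174, running total 367.00
- D (156/12 per unit): all 12 → value 156, running total 523.00
- A (191/36 per unit): all 36 → value 191, running total 714.00
- C (172/35 per unit): 31 of 35 → value 31×172/35 = 152.3429, running total 866.34
Total 866.34.

866.34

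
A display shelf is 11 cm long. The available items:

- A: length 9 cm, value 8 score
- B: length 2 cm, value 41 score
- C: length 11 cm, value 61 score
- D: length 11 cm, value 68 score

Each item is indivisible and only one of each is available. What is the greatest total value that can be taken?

This is a 0/1 knapsack; check combinations near the capacity.
- D: length 11, value 68
- C: length 11, value 61
- A+B: length 9+2=11, value 8+41=49
- B: length 2, value 41
- A: length 9, value 8
Best: 68 score.

68 score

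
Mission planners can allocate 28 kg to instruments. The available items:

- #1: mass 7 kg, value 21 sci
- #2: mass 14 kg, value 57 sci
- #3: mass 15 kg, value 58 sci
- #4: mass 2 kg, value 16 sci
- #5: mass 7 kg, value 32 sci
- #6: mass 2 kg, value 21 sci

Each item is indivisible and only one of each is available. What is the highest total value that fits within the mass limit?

127 sci

Check high-value combinations within 28 kg:
- #3+#4+#5+#6: mass 15+2+7+2=26, value 58+16+32+21=127
- #2+#4+#5+#6: mass 14+2+7+2=25, value 57+16+32+21=126
- #1+#3+#4+#6: mass 7+15+2+2=26, value 21+58+16+21=116
Best: 127 sci.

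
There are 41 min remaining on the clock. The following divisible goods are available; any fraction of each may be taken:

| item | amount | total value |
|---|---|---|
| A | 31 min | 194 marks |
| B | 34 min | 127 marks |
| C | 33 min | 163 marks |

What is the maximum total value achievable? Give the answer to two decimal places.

243.39

Take in order of value per unit:
- A (194/31 per unit): all 31 → value 194, running total 194.00
- C (163/33 per unit): 10 of 33 → value 10×163/33 = 49.3939, running total 243.39
Total 243.39.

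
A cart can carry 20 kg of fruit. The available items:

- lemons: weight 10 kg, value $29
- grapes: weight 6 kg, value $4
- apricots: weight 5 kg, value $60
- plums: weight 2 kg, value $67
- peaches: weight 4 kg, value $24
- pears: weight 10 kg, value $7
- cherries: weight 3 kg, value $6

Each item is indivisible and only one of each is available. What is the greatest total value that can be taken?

$162

Check high-value combinations within 20 kg:
- lemons+apricots+plums+cherries: weight 10+5+2+3=20, value 29+60+67+6=162
- grapes+apricots+plums+peaches+cherries: weight 6+5+2+4+3=20, value 4+60+67+24+6=161
- apricots+plums+peaches+cherries: weight 5+2+4+3=14, value 60+67+24+6=157
- lemons+apricots+plums: weight 10+5+2=17, value 29+60+67=156
Best: $162.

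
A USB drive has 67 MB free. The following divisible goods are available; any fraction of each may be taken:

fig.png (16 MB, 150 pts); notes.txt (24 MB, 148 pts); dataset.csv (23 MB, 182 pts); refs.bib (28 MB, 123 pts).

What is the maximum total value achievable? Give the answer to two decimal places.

Take in order of value per unit:
- fig.png (150/16 per unit): all 16 → value 150, running total 150.00
- dataset.csv (182/23 per unit): all 23 → value 182, running total 332.00
- notes.txt (148/24 per unit): all 24 → value 148, running total 480.00
- refs.bib (123/28 per unit): 4 of 28 → value 4×123/28 = 17.5714, running total 497.57
Total 497.57.

497.57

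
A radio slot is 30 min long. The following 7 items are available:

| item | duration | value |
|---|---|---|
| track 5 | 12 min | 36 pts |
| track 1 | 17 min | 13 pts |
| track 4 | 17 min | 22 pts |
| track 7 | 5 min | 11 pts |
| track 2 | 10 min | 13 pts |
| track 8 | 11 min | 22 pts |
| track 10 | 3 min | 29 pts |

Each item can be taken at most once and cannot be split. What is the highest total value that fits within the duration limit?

Check high-value combinations within 30 min:
- track 5+track 7+track 2+track 10: duration 12+5+10+3=30, value 36+11+13+29=89
- track 5+track 8+track 10: duration 12+11+3=26, value 36+22+29=87
- track 5+track 2+track 10: duration 12+10+3=25, value 36+13+29=78
- track 5+track 7+track 10: duration 12+5+3=20, value 36+11+29=76
- track 7+track 2+track 8+track 10: duration 5+10+11+3=29, value 11+13+22+29=75
Best: 89 pts.

89 pts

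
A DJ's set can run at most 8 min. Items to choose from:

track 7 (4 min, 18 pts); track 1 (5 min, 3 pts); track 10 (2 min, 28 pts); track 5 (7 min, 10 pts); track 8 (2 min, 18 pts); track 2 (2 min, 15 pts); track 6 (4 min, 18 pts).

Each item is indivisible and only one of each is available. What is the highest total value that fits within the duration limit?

64 pts

This is a 0/1 knapsack; check combinations near the capacity.
- track 7+track 10+track 8: duration 4+2+2=8, value 18+28+18=64
- track 10+track 8+track 6: duration 2+2+4=8, value 28+18+18=64
- track 10+track 8+track 2: duration 2+2+2=6, value 28+18+15=61
Best: 64 pts.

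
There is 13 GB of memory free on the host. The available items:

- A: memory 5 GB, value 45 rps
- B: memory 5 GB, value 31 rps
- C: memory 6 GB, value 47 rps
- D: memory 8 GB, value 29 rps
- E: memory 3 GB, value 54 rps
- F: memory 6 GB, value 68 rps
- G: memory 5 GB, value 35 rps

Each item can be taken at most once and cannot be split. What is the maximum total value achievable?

134 rps

Check high-value combinations within 13 GB:
- A+E+G: memory 5+3+5=13, value 45+54+35=134
- A+B+E: memory 5+5+3=13, value 45+31+54=130
- E+F: memory 3+6=9, value 54+68=122
- B+E+G: memory 5+3+5=13, value 31+54+35=120
- C+F: memory 6+6=12, value 47+68=115
Best: 134 rps.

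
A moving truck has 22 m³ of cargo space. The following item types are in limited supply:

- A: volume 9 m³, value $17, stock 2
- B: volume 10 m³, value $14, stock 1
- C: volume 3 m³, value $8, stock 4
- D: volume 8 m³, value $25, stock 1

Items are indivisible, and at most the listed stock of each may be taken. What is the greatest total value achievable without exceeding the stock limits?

$57

Top feasible selections:
- 4×C + 1×D: volume 20, value 57
- 1×A + 1×C + 1×D: volume 20, value 50
- 3×C + 1×D: volume 17, value 49
- 1×A + 4×C: volume 21, value 49
Best: $57.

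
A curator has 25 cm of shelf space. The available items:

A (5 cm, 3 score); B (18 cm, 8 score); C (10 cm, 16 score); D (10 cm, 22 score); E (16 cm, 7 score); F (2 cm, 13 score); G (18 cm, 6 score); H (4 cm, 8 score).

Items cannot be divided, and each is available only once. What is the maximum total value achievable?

51 score

Check high-value combinations within 25 cm:
- C+D+F: length 10+10+2=22, value 16+22+13=51
- A+D+F+H: length 5+10+2+4=21, value 3+22+13+8=46
- C+D+H: length 10+10+4=24, value 16+22+8=46
- D+F+H: length 10+2+4=16, value 22+13+8=43
Best: 51 score.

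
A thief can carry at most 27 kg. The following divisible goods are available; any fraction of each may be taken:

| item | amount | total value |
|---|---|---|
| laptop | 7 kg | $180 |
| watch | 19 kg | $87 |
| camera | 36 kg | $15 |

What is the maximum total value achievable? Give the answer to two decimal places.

Take in order of value per unit:
- laptop (180/7 per unit): all 7 → value 180, running total 180.00
- watch (87/19 per unit): all 19 → value 87, running total 267.00
- camera (15/36 per unit): 1 of 36 → value 1×15/36 = 0.4167, running total 267.42
Total 267.42.

267.42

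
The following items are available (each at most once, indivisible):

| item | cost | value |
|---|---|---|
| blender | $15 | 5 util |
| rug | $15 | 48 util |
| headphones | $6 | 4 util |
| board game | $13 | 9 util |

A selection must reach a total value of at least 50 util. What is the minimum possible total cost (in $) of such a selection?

Subsets with value ≥ 50, sorted by total cost:
- rug+headphones: cost 21, value 52
- rug+board game: cost 28, value 57
- blender+rug: cost 30, value 53
- rug+headphones+board game: cost 34, value 61
Minimum cost: 21 $.

21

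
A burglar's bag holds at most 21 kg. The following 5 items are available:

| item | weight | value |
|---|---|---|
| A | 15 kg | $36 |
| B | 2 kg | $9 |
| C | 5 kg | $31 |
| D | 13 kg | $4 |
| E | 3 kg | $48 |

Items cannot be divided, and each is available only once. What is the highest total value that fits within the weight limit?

$93

Check high-value combinations within 21 kg:
- A+B+E: weight 15+2+3=20, value 36+9+48=93
- B+C+E: weight 2+5+3=10, value 9+31+48=88
- A+E: weight 15+3=18, value 36+48=84
Best: $93.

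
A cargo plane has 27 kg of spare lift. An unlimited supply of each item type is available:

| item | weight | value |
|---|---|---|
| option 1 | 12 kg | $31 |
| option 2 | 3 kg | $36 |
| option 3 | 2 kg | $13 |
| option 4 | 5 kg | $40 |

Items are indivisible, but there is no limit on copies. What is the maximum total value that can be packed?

Best value-per-unit is option 2 at 36/3, and filling with it alone uses weight 9×3=27. No mix of the others beats 9×36 = 324.

$324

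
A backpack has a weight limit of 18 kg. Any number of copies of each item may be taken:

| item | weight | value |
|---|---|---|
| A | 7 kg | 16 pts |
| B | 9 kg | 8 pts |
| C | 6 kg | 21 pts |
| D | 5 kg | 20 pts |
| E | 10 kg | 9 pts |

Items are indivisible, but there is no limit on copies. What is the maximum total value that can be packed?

63 pts

Best value-per-unit is D at 20/5; filling with it alone gives 3×20 = 60.
Optimal mix: 3×C → weight 18, value 63.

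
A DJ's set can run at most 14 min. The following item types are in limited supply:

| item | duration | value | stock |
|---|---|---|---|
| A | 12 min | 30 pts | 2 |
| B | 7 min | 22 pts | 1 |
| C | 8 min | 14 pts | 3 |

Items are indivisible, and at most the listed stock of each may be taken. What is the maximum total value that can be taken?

Top feasible selections:
- 1×A: duration 12, value 30
- 1×B: duration 7, value 22
Best: 30 pts.

30 pts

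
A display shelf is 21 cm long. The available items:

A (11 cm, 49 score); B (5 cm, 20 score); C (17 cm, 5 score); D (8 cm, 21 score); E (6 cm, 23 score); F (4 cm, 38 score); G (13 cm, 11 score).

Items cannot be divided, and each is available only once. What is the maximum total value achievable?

Check high-value combinations within 21 cm:
- A+E+F: length 11+6+4=21, value 49+23+38=110
- A+B+F: length 11+5+4=20, value 49+20+38=107
- A+F: length 11+4=15, value 49+38=87
- D+E+F: length 8+6+4=18, value 21+23+38=82
- B+E+F: length 5+6+4=15, value 20+23+38=81
Best: 110 score.

110 score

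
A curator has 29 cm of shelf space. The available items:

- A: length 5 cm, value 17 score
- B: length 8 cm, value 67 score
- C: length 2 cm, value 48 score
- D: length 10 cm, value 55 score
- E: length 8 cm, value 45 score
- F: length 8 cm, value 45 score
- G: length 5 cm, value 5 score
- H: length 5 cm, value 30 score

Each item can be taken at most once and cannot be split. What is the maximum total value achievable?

Check high-value combinations within 29 cm:
- B+C+D+E: length 8+2+10+8=28, value 67+48+55+45=215
- B+C+D+F: length 8+2+10+8=28, value 67+48+55+45=215
- A+B+C+E+H: length 5+8+2+8+5=28, value 17+67+48+45+30=207
- A+B+C+F+H: length 5+8+2+8+5=28, value 17+67+48+45+30=207
- B+C+E+F: length 8+2+8+8=26, value 67+48+45+45=205
Best: 215 score.

215 score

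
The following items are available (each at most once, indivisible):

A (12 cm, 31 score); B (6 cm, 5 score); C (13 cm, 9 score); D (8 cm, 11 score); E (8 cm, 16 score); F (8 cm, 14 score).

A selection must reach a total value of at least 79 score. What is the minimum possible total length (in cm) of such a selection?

Subsets with value ≥ 79, sorted by total length:
- A+C+D+E+F: length 49, value 81
- A+B+C+D+E+F: length 55, value 86
Minimum length: 49 cm.

49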